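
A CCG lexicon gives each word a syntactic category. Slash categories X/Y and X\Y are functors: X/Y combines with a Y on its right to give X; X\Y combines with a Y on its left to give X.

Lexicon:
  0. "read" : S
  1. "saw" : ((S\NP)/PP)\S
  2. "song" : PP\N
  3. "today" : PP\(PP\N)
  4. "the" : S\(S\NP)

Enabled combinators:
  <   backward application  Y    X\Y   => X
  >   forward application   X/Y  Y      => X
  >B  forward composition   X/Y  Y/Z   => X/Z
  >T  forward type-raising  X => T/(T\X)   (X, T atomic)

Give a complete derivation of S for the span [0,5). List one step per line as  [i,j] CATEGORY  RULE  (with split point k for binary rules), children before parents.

[0,5] S   <
  [0,4] S\NP   >
    [0,2] (S\NP)/PP   <
      [0,1] "read" : S
      [1,2] "saw" : ((S\NP)/PP)\S
    [2,4] PP   <
      [2,3] "song" : PP\N
      [3,4] "today" : PP\(PP\N)
  [4,5] "the" : S\(S\NP)

[0,1] S  lex  "read"
[1,2] ((S\NP)/PP)\S  lex  "saw"
[0,2] (S\NP)/PP  <  k=1
[2,3] PP\N  lex  "song"
[3,4] PP\(PP\N)  lex  "today"
[2,4] PP  <  k=3
[0,4] S\NP  >  k=2
[4,5] S\(S\NP)  lex  "the"
[0,5] S  <  k=4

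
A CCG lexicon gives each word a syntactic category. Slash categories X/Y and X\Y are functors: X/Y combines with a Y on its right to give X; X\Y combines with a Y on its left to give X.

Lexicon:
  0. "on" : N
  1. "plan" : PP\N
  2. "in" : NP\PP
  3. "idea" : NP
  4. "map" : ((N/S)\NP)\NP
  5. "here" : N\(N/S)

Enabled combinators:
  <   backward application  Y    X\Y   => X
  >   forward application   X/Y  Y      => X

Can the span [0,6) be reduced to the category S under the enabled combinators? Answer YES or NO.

NO

N PP\N NP\PP NP ((N/S)\NP)\NP N\(N/S)
CKY chart[0,6] = {N}; S ∉ chart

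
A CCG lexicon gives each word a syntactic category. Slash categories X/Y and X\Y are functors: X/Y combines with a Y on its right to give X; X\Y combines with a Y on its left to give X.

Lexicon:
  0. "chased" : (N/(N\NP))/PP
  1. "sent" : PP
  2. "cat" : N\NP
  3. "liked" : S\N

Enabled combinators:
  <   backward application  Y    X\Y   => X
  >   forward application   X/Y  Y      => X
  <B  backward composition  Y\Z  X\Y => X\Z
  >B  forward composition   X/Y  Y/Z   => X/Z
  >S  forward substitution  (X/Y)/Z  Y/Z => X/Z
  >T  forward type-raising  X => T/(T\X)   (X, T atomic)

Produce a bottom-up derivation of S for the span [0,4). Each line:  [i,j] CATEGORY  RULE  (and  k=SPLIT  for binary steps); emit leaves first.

[0,4] S   <
  [0,3] N   >
    [0,2] N/(N\NP)   >
      [0,1] "chased" : (N/(N\NP))/PP
      [1,2] "sent" : PP
    [2,3] "cat" : N\NP
  [3,4] "liked" : S\N

[0,1] (N/(N\NP))/PP  lex  "chased"
[1,2] PP  lex  "sent"
[0,2] N/(N\NP)  >  k=1
[2,3] N\NP  lex  "cat"
[0,3] N  >  k=2
[3,4] S\N  lex  "liked"
[0,4] S  <  k=3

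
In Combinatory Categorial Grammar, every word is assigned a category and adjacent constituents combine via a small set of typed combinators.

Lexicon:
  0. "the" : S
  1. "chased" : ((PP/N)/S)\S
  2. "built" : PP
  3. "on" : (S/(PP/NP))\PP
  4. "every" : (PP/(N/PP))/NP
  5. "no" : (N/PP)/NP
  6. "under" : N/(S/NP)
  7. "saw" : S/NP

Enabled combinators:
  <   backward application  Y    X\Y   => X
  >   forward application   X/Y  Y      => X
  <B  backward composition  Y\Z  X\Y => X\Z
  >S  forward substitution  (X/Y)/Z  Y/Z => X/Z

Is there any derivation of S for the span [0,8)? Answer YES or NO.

NO

S ((PP/N)/S)\S PP (S/(PP/NP))\PP (PP/(N/PP))/NP (N/PP)/NP N/(S/NP) S/NP
CKY chart[0,8] = {PP}; S ∉ chart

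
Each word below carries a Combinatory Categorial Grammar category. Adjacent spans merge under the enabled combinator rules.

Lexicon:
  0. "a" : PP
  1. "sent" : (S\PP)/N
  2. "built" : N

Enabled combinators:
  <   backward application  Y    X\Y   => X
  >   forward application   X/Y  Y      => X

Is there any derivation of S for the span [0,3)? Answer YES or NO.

[0,3] S   <
  [0,1] "a" : PP
  [1,3] S\PP   >
    [1,2] "sent" : (S\PP)/N
    [2,3] "built" : N

YES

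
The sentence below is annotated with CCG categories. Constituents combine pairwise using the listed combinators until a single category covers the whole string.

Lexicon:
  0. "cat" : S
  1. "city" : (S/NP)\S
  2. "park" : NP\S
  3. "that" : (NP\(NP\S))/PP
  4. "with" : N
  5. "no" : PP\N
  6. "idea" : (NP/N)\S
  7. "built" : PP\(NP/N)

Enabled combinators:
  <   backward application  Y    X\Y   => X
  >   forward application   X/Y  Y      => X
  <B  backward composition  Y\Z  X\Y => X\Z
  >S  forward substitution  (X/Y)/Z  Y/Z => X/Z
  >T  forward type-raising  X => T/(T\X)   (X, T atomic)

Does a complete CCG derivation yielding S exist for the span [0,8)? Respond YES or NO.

NO

S (S/NP)\S NP\S (NP\(NP\S))/PP N PP\N (NP/N)\S PP\(NP/N)
CKY chart[0,8] = {N/(N\PP), NP/(NP\PP), PP, PP/(PP\PP), S/(S\PP)}; S ∉ chart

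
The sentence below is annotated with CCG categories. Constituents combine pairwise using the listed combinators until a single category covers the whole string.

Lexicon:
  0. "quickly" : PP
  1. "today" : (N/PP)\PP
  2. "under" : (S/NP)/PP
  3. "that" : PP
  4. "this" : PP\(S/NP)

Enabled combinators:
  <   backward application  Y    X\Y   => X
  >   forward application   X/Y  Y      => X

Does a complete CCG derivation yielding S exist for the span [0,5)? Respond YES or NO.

NO

PP (N/PP)\PP (S/NP)/PP PP PP\(S/NP)
CKY chart[0,5] = {N}; S ∉ chart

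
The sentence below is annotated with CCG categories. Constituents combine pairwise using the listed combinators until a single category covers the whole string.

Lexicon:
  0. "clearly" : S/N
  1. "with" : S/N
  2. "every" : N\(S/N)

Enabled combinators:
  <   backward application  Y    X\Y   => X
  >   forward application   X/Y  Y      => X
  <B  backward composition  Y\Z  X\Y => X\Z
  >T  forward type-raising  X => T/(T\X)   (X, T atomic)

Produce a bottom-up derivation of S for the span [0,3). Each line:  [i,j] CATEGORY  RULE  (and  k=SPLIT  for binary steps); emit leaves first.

[0,3] S   >
  [0,1] "clearly" : S/N
  [1,3] N   <
    [1,2] "with" : S/N
    [2,3] "every" : N\(S/N)

[0,1] S/N  lex  "clearly"
[1,2] S/N  lex  "with"
[2,3] N\(S/N)  lex  "every"
[1,3] N  <  k=2
[0,3] S  >  k=1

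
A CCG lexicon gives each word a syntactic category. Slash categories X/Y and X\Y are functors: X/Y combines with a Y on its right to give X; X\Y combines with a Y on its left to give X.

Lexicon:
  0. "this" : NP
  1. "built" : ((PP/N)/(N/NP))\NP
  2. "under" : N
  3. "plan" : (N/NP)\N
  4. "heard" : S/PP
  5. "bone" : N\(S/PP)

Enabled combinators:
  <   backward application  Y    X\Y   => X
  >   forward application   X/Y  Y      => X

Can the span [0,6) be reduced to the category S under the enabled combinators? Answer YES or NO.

NP ((PP/N)/(N/NP))\NP N (N/NP)\N S/PP N\(S/PP)
CKY chart[0,6] = {PP}; S ∉ chart

NO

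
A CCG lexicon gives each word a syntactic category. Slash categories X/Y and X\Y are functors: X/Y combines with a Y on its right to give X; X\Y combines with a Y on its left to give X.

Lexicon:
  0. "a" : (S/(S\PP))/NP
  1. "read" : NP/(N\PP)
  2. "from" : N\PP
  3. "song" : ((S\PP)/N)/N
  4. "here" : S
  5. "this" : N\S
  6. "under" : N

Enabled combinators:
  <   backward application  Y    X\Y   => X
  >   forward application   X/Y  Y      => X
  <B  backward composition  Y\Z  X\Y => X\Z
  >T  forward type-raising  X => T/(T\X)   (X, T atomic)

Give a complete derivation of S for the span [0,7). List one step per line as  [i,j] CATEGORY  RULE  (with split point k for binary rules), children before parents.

[0,1] (S/(S\PP))/NP  lex  "a"
[1,2] NP/(N\PP)  lex  "read"
[2,3] N\PP  lex  "from"
[1,3] NP  >  k=2
[0,3] S/(S\PP)  >  k=1
[3,4] ((S\PP)/N)/N  lex  "song"
[4,5] S  lex  "here"
[5,6] N\S  lex  "this"
[4,6] N  <  k=5
[3,6] (S\PP)/N  >  k=4
[6,7] N  lex  "under"
[3,7] S\PP  >  k=6
[0,7] S  >  k=3

[0,7] S   >
  [0,3] S/(S\PP)   >
    [0,1] "a" : (S/(S\PP))/NP
    [1,3] NP   >
      [1,2] "read" : NP/(N\PP)
      [2,3] "from" : N\PP
  [3,7] S\PP   >
    [3,6] (S\PP)/N   >
      [3,4] "song" : ((S\PP)/N)/N
      [4,6] N   <
        [4,5] "here" : S
        [5,6] "this" : N\S
    [6,7] "under" : N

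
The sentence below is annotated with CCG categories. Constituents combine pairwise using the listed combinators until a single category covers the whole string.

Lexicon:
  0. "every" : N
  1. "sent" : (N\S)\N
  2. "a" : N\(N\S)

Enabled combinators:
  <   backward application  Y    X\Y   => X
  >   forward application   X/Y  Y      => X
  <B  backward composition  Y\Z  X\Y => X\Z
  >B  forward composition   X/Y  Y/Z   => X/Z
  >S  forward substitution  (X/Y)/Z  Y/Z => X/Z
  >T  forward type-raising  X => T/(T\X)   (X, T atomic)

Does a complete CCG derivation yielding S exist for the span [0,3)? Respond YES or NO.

NO

N (N\S)\N N\(N\S)
CKY chart[0,3] = {N, N/(N\N), NP/(NP\N), PP/(PP\N), S/(S\N)}; S ∉ chart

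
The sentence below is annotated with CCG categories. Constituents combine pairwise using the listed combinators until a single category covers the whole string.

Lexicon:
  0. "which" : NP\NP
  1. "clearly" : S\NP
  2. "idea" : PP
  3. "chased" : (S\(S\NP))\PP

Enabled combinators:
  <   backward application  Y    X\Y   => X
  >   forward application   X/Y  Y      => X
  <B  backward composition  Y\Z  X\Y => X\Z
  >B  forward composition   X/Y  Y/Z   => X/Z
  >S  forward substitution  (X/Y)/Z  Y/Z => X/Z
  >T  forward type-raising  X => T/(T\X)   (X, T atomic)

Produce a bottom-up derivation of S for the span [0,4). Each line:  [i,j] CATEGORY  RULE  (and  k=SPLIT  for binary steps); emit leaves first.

[0,1] NP\NP  lex  "which"
[1,2] S\NP  lex  "clearly"
[0,2] S\NP  <B  k=1
[2,3] PP  lex  "idea"
[3,4] (S\(S\NP))\PP  lex  "chased"
[2,4] S\(S\NP)  <  k=3
[0,4] S  <  k=2

[0,4] S   <
  [0,2] S\NP   <B
    [0,1] "which" : NP\NP
    [1,2] "clearly" : S\NP
  [2,4] S\(S\NP)   <
    [2,3] "idea" : PP
    [3,4] "chased" : (S\(S\NP))\PP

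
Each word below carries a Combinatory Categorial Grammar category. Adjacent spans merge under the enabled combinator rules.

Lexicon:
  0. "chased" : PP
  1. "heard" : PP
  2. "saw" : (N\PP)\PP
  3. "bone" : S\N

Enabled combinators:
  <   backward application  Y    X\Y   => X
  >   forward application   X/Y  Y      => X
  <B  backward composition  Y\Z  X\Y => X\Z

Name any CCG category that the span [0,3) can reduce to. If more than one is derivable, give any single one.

N

[0,4] S   <
  [0,3] N   <
    [0,1] "chased" : PP
    [1,3] N\PP   <
      [1,2] "heard" : PP
      [2,3] "saw" : (N\PP)\PP
  [3,4] "bone" : S\N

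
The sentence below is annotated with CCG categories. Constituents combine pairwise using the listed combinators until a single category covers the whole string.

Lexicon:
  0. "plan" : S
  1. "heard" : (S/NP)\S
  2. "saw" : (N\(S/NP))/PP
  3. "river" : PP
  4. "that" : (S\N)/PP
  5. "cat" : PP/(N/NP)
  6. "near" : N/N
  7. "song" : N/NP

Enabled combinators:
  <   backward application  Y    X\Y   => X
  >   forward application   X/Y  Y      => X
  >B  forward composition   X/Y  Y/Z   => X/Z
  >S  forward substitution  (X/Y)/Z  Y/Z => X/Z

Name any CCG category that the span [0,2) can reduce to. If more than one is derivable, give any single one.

S/NP

[0,8] S   <
  [0,4] N   <
    [0,2] S/NP   <
      [0,1] "plan" : S
      [1,2] "heard" : (S/NP)\S
    [2,4] N\(S/NP)   >
      [2,3] "saw" : (N\(S/NP))/PP
      [3,4] "river" : PP
  [4,8] S\N   >
    [4,5] "that" : (S\N)/PP
    [5,8] PP   >
      [5,6] "cat" : PP/(N/NP)
      [6,8] N/NP   >B
        [6,7] "near" : N/N
        [7,8] "song" : N/NP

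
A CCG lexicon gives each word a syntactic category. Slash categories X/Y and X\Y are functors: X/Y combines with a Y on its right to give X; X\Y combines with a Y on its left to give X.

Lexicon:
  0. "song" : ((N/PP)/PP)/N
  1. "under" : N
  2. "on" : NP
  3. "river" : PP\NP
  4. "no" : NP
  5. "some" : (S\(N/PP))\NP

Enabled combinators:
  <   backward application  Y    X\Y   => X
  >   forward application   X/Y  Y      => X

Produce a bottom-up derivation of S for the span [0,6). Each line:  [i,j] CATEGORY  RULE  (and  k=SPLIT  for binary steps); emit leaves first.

[0,6] S   <
  [0,4] N/PP   >
    [0,2] (N/PP)/PP   >
      [0,1] "song" : ((N/PP)/PP)/N
      [1,2] "under" : N
    [2,4] PP   <
      [2,3] "on" : NP
      [3,4] "river" : PP\NP
  [4,6] S\(N/PP)   <
    [4,5] "no" : NP
    [5,6] "some" : (S\(N/PP))\NP

[0,1] ((N/PP)/PP)/N  lex  "song"
[1,2] N  lex  "under"
[0,2] (N/PP)/PP  >  k=1
[2,3] NP  lex  "on"
[3,4] PP\NP  lex  "river"
[2,4] PP  <  k=3
[0,4] N/PP  >  k=2
[4,5] NP  lex  "no"
[5,6] (S\(N/PP))\NP  lex  "some"
[4,6] S\(N/PP)  <  k=5
[0,6] S  <  k=4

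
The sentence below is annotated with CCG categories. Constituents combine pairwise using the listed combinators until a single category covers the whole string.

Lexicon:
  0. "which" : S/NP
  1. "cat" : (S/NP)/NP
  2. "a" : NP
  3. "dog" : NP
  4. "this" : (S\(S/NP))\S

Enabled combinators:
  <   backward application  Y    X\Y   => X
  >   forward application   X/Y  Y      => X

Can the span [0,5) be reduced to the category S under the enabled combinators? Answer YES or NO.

[0,5] S   <
  [0,1] "which" : S/NP
  [1,5] S\(S/NP)   <
    [1,4] S   >
      [1,3] S/NP   >
        [1,2] "cat" : (S/NP)/NP
        [2,3] "a" : NP
      [3,4] "dog" : NP
    [4,5] "this" : (S\(S/NP))\S

YES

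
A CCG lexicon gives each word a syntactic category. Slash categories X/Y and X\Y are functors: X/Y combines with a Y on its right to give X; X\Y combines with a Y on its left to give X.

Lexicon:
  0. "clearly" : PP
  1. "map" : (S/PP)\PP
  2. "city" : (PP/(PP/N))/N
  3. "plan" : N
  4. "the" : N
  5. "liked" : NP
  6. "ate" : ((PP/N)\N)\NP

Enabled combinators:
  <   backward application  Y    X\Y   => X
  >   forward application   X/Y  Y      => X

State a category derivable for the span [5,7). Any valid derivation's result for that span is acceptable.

(PP/N)\N

[0,7] S   >
  [0,2] S/PP   <
    [0,1] "clearly" : PP
    [1,2] "map" : (S/PP)\PP
  [2,7] PP   >
    [2,4] PP/(PP/N)   >
      [2,3] "city" : (PP/(PP/N))/N
      [3,4] "plan" : N
    [4,7] PP/N   <
      [4,5] "the" : N
      [5,7] (PP/N)\N   <
        [5,6] "liked" : NP
        [6,7] "ate" : ((PP/N)\N)\NP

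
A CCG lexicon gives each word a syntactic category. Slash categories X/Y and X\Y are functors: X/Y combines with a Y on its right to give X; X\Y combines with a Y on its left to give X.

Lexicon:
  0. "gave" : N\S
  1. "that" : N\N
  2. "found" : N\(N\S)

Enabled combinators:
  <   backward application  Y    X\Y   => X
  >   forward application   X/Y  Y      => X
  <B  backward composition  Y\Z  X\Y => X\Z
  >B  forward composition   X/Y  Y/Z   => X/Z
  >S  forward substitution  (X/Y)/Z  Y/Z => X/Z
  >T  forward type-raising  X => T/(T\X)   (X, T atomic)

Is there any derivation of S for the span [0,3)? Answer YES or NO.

N\S N\N N\(N\S)
CKY chart[0,3] = {N, N/(N\N), NP/(NP\N), PP/(PP\N), S/(S\N)}; S ∉ chart

NO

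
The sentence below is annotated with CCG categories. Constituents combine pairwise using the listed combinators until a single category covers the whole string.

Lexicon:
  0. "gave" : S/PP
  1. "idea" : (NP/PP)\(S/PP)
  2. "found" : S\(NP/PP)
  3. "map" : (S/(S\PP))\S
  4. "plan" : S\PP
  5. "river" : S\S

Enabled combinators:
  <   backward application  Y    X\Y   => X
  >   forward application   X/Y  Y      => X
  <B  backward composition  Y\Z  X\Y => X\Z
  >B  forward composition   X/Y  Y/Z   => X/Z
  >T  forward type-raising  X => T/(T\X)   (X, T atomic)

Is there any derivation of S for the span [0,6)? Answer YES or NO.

YES

[0,6] S   >
  [0,4] S/(S\PP)   <
    [0,3] S   <
      [0,2] NP/PP   <
        [0,1] "gave" : S/PP
        [1,2] "idea" : (NP/PP)\(S/PP)
      [2,3] "found" : S\(NP/PP)
    [3,4] "map" : (S/(S\PP))\S
  [4,6] S\PP   <B
    [4,5] "plan" : S\PP
    [5,6] "river" : S\S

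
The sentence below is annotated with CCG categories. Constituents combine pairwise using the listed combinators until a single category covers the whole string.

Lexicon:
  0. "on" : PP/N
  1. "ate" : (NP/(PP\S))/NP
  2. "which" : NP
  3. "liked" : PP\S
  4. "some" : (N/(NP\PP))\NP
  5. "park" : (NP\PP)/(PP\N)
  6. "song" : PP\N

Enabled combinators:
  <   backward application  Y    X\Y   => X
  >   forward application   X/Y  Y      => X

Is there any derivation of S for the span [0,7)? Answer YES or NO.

NO

PP/N (NP/(PP\S))/NP NP PP\S (N/(NP\PP))\NP (NP\PP)/(PP\N) PP\N
CKY chart[0,7] = {PP}; S ∉ chart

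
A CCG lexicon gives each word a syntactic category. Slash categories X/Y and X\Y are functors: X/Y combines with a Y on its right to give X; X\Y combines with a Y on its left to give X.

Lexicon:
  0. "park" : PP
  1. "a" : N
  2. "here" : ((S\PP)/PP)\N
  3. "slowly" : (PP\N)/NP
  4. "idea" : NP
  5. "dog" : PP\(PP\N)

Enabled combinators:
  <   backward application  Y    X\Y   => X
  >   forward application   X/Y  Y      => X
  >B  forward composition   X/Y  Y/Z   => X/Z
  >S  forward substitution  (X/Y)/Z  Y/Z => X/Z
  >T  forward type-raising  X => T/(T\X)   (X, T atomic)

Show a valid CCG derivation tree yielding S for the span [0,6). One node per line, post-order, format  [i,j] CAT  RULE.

[0,1] PP  lex  "park"
[1,2] N  lex  "a"
[2,3] ((S\PP)/PP)\N  lex  "here"
[1,3] (S\PP)/PP  <  k=2
[3,4] (PP\N)/NP  lex  "slowly"
[4,5] NP  lex  "idea"
[3,5] PP\N  >  k=4
[5,6] PP\(PP\N)  lex  "dog"
[3,6] PP  <  k=5
[1,6] S\PP  >  k=3
[0,6] S  <  k=1

[0,6] S   <
  [0,1] "park" : PP
  [1,6] S\PP   >
    [1,3] (S\PP)/PP   <
      [1,2] "a" : N
      [2,3] "here" : ((S\PP)/PP)\N
    [3,6] PP   <
      [3,5] PP\N   >
        [3,4] "slowly" : (PP\N)/NP
        [4,5] "idea" : NP
      [5,6] "dog" : PP\(PP\N)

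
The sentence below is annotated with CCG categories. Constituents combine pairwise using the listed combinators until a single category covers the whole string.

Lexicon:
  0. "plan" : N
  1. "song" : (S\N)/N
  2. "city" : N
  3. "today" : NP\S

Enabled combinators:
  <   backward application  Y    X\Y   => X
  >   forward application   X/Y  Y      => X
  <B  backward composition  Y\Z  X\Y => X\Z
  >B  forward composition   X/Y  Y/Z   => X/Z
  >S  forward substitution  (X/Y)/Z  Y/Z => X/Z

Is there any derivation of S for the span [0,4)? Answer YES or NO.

N (S\N)/N N NP\S
CKY chart[0,4] = {NP}; S ∉ chart

NO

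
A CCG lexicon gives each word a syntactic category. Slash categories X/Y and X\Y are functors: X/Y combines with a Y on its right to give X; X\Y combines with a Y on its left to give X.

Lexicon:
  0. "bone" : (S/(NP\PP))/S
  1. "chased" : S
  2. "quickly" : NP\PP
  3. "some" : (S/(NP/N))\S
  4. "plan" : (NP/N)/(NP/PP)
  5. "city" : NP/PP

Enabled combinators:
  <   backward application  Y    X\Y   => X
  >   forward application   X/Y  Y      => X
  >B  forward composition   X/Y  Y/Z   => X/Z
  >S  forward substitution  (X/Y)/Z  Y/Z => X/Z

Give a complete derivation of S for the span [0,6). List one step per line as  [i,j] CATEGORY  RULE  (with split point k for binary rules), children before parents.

[0,6] S   >
  [0,4] S/(NP/N)   <
    [0,3] S   >
      [0,2] S/(NP\PP)   >
        [0,1] "bone" : (S/(NP\PP))/S
        [1,2] "chased" : S
      [2,3] "quickly" : NP\PP
    [3,4] "some" : (S/(NP/N))\S
  [4,6] NP/N   >
    [4,5] "plan" : (NP/N)/(NP/PP)
    [5,6] "city" : NP/PP

[0,1] (S/(NP\PP))/S  lex  "bone"
[1,2] S  lex  "chased"
[0,2] S/(NP\PP)  >  k=1
[2,3] NP\PP  lex  "quickly"
[0,3] S  >  k=2
[3,4] (S/(NP/N))\S  lex  "some"
[0,4] S/(NP/N)  <  k=3
[4,5] (NP/N)/(NP/PP)  lex  "plan"
[5,6] NP/PP  lex  "city"
[4,6] NP/N  >  k=5
[0,6] S  >  k=4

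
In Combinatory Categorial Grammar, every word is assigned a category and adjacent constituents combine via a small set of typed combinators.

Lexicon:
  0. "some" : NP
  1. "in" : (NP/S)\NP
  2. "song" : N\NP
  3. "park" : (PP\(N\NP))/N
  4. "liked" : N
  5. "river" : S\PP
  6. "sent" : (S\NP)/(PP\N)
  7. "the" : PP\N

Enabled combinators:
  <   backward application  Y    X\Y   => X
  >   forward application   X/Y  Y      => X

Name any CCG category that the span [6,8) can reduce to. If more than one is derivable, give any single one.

S\NP

[0,8] S   <
  [0,6] NP   >
    [0,2] NP/S   <
      [0,1] "some" : NP
      [1,2] "in" : (NP/S)\NP
    [2,6] S   <
      [2,5] PP   <
        [2,3] "song" : N\NP
        [3,5] PP\(N\NP)   >
          [3,4] "park" : (PP\(N\NP))/N
          [4,5] "liked" : N
      [5,6] "river" : S\PP
  [6,8] S\NP   >
    [6,7] "sent" : (S\NP)/(PP\N)
    [7,8] "the" : PP\N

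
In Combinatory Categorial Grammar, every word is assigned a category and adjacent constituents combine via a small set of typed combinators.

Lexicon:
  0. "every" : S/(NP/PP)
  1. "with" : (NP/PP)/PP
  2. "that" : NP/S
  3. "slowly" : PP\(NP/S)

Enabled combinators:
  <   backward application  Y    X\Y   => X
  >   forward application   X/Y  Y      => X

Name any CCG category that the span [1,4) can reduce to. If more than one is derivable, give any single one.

[0,4] S   >
  [0,1] "every" : S/(NP/PP)
  [1,4] NP/PP   >
    [1,2] "with" : (NP/PP)/PP
    [2,4] PP   <
      [2,3] "that" : NP/S
      [3,4] "slowly" : PP\(NP/S)

NP/PP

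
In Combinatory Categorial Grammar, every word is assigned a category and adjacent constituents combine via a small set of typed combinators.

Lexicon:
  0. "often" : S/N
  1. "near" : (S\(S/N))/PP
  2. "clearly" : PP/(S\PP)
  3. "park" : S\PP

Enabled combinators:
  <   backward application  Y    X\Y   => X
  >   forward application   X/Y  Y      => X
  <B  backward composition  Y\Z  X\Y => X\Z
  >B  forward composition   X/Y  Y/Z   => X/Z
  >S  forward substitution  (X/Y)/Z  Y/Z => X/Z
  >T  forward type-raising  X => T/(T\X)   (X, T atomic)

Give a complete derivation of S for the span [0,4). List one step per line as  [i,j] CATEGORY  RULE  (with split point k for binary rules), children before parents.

[0,4] S   <
  [0,1] "often" : S/N
  [1,4] S\(S/N)   >
    [1,2] "near" : (S\(S/N))/PP
    [2,4] PP   >
      [2,3] "clearly" : PP/(S\PP)
      [3,4] "park" : S\PP

[0,1] S/N  lex  "often"
[1,2] (S\(S/N))/PP  lex  "near"
[2,3] PP/(S\PP)  lex  "clearly"
[3,4] S\PP  lex  "park"
[2,4] PP  >  k=3
[1,4] S\(S/N)  >  k=2
[0,4] S  <  k=1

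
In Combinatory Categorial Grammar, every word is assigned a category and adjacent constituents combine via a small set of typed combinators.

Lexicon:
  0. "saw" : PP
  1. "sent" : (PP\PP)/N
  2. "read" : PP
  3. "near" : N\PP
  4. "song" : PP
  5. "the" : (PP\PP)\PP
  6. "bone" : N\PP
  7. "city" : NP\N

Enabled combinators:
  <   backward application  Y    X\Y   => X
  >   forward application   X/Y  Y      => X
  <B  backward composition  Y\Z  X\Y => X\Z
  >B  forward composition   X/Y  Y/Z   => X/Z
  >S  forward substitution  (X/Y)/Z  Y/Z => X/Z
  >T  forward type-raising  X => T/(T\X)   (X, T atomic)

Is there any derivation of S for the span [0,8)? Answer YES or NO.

PP (PP\PP)/N PP N\PP PP (PP\PP)\PP N\PP NP\N
CKY chart[0,8] = {N/(N\NP), NP, NP/(NP\NP), PP/(PP\NP), S/(S\NP)}; S ∉ chart

NO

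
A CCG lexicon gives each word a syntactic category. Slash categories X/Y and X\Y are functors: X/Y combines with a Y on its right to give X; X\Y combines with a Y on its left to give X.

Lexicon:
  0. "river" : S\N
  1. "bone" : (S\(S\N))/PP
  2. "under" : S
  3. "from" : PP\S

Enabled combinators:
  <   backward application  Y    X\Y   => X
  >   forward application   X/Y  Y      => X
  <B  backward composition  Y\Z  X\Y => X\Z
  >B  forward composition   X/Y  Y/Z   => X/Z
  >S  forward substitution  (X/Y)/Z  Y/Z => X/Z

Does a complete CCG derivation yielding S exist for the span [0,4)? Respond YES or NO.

[0,4] S   <
  [0,1] "river" : S\N
  [1,4] S\(S\N)   >
    [1,2] "bone" : (S\(S\N))/PP
    [2,4] PP   <
      [2,3] "under" : S
      [3,4] "from" : PP\S

YES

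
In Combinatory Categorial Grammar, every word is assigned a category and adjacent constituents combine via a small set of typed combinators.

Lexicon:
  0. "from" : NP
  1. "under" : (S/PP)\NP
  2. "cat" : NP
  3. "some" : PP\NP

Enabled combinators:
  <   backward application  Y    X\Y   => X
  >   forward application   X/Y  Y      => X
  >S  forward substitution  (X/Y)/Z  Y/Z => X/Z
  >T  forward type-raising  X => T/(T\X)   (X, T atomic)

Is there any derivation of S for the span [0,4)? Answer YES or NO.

[0,4] S   >
  [0,2] S/PP   <
    [0,1] "from" : NP
    [1,2] "under" : (S/PP)\NP
  [2,4] PP   <
    [2,3] "cat" : NP
    [3,4] "some" : PP\NP

YES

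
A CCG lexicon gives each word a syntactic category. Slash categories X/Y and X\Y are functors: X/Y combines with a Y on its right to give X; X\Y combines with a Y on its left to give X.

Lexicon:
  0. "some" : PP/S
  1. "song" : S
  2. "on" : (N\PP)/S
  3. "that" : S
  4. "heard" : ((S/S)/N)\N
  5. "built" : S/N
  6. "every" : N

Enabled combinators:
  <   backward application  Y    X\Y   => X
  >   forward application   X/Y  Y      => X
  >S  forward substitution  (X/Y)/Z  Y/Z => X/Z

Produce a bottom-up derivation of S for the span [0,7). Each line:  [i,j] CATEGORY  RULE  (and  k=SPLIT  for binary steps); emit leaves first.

[0,7] S   >
  [0,6] S/N   >S
    [0,5] (S/S)/N   <
      [0,4] N   <
        [0,2] PP   >
          [0,1] "some" : PP/S
          [1,2] "song" : S
        [2,4] N\PP   >
          [2,3] "on" : (N\PP)/S
          [3,4] "that" : S
      [4,5] "heard" : ((S/S)/N)\N
    [5,6] "built" : S/N
  [6,7] "every" : N

[0,1] PP/S  lex  "some"
[1,2] S  lex  "song"
[0,2] PP  >  k=1
[2,3] (N\PP)/S  lex  "on"
[3,4] S  lex  "that"
[2,4] N\PP  >  k=3
[0,4] N  <  k=2
[4,5] ((S/S)/N)\N  lex  "heard"
[0,5] (S/S)/N  <  k=4
[5,6] S/N  lex  "built"
[0,6] S/N  >S  k=5
[6,7] N  lex  "every"
[0,7] S  >  k=6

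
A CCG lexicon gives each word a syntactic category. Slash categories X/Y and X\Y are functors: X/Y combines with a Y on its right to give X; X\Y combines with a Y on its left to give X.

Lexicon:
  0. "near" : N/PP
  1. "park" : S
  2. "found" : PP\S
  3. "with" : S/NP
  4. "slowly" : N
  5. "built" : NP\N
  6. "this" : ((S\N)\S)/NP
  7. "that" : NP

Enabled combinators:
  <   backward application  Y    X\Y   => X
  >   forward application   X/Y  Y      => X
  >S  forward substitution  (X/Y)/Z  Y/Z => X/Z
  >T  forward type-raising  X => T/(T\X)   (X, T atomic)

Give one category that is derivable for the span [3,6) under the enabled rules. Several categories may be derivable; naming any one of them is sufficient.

S

[0,8] S   <
  [0,3] N   >
    [0,1] "near" : N/PP
    [1,3] PP   <
      [1,2] "park" : S
      [2,3] "found" : PP\S
  [3,8] S\N   <
    [3,6] S   >
      [3,4] "with" : S/NP
      [4,6] NP   >
        [4,5] NP/(NP\N)   >T
          [4,5] "slowly" : N
        [5,6] "built" : NP\N
    [6,8] (S\N)\S   >
      [6,7] "this" : ((S\N)\S)/NP
      [7,8] "that" : NP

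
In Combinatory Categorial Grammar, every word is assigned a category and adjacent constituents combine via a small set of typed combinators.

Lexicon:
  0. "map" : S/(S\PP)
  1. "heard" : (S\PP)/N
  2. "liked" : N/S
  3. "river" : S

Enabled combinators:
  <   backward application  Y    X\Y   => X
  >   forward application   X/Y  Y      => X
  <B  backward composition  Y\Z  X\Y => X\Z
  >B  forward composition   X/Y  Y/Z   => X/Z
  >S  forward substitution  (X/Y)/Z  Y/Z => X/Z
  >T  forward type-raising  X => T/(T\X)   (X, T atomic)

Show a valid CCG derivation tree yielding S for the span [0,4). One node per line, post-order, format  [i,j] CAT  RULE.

[0,4] S   >
  [0,2] S/N   >B
    [0,1] "map" : S/(S\PP)
    [1,2] "heard" : (S\PP)/N
  [2,4] N   >
    [2,3] "liked" : N/S
    [3,4] "river" : S

[0,1] S/(S\PP)  lex  "map"
[1,2] (S\PP)/N  lex  "heard"
[0,2] S/N  >B  k=1
[2,3] N/S  lex  "liked"
[3,4] S  lex  "river"
[2,4] N  >  k=3
[0,4] S  >  k=2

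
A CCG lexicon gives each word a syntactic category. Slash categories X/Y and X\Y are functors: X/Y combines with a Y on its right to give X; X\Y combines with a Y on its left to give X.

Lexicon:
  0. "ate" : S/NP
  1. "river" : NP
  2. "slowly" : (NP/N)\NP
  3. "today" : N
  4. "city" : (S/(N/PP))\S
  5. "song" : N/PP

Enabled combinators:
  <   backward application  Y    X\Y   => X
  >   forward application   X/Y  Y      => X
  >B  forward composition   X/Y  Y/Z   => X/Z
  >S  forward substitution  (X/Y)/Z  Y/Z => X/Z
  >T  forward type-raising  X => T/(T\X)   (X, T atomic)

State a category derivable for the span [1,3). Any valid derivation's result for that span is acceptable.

NP/N

[0,6] S   >
  [0,5] S/(N/PP)   <
    [0,4] S   >
      [0,1] "ate" : S/NP
      [1,4] NP   >
        [1,3] NP/N   <
          [1,2] "river" : NP
          [2,3] "slowly" : (NP/N)\NP
        [3,4] "today" : N
    [4,5] "city" : (S/(N/PP))\S
  [5,6] "song" : N/PP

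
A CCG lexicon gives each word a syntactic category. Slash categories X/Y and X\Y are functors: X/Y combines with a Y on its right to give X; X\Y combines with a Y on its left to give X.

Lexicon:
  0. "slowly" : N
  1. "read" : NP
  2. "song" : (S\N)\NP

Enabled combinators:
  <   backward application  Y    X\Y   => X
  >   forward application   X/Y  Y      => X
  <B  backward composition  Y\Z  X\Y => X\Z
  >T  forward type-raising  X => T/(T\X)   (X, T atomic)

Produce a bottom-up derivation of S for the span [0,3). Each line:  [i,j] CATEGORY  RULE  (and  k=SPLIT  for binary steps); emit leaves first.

[0,1] N  lex  "slowly"
[0,1] S/(S\N)  >T
[1,2] NP  lex  "read"
[2,3] (S\N)\NP  lex  "song"
[1,3] S\N  <  k=2
[0,3] S  >  k=1

[0,3] S   >
  [0,1] S/(S\N)   >T
    [0,1] "slowly" : N
  [1,3] S\N   <
    [1,2] "read" : NP
    [2,3] "song" : (S\N)\NP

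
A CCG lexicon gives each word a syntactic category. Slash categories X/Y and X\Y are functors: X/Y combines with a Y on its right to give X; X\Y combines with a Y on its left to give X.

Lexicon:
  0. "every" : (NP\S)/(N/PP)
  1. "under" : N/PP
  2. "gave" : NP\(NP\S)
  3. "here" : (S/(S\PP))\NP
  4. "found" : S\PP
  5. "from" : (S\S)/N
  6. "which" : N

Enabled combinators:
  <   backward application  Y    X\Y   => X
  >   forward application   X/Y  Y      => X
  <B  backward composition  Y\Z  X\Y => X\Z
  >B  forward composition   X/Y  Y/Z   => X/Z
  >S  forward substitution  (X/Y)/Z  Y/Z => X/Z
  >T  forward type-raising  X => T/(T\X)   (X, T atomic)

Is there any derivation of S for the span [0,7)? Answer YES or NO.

[0,7] S   >
  [0,4] S/(S\PP)   <
    [0,3] NP   <
      [0,2] NP\S   >
        [0,1] "every" : (NP\S)/(N/PP)
        [1,2] "under" : N/PP
      [2,3] "gave" : NP\(NP\S)
    [3,4] "here" : (S/(S\PP))\NP
  [4,7] S\PP   <B
    [4,5] "found" : S\PP
    [5,7] S\S   >
      [5,6] "from" : (S\S)/N
      [6,7] "which" : N

YES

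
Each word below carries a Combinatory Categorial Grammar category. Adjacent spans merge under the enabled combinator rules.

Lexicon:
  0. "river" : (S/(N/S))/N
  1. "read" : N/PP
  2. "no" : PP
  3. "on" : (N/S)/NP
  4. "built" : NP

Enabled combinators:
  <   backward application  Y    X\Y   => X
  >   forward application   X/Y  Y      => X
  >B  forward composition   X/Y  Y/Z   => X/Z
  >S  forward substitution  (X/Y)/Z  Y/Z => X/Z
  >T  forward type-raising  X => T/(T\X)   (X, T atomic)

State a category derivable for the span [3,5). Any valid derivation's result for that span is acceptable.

[0,5] S   >
  [0,3] S/(N/S)   >
    [0,1] "river" : (S/(N/S))/N
    [1,3] N   >
      [1,2] "read" : N/PP
      [2,3] "no" : PP
  [3,5] N/S   >
    [3,4] "on" : (N/S)/NP
    [4,5] "built" : NP

N/S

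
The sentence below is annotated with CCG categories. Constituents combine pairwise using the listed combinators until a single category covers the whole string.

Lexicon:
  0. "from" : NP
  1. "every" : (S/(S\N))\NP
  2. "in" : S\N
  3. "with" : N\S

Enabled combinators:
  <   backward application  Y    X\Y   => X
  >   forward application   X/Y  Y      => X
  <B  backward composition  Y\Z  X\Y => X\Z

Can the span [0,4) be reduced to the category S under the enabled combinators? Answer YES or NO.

NP (S/(S\N))\NP S\N N\S
CKY chart[0,4] = {N}; S ∉ chart

NO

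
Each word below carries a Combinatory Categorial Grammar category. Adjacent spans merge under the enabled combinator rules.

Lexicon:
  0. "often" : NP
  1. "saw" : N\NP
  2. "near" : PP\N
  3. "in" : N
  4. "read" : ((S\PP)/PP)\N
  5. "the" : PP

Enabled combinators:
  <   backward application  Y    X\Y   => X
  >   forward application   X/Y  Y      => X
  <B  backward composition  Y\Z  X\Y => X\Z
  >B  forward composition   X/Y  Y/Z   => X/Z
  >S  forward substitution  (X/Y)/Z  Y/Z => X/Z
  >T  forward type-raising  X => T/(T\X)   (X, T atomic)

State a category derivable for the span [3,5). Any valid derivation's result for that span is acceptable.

(S\PP)/PP

[0,6] S   <
  [0,2] N   <
    [0,1] "often" : NP
    [1,2] "saw" : N\NP
  [2,6] S\N   <B
    [2,3] "near" : PP\N
    [3,6] S\PP   >
      [3,5] (S\PP)/PP   <
        [3,4] "in" : N
        [4,5] "read" : ((S\PP)/PP)\N
      [5,6] "the" : PP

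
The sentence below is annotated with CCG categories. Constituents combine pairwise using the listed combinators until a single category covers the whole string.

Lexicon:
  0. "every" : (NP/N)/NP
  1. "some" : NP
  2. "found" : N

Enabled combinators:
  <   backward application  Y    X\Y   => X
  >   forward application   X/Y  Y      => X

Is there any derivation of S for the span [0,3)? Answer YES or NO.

NO

(NP/N)/NP NP N
CKY chart[0,3] = {NP}; S ∉ chart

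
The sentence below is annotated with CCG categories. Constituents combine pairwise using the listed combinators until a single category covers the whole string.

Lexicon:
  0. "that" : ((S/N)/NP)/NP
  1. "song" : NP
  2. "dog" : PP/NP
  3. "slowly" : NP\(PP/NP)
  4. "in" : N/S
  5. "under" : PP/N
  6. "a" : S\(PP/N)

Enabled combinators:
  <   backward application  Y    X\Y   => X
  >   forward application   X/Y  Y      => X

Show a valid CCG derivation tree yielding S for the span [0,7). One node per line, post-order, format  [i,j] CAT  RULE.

[0,1] ((S/N)/NP)/NP  lex  "that"
[1,2] NP  lex  "song"
[0,2] (S/N)/NP  >  k=1
[2,3] PP/NP  lex  "dog"
[3,4] NP\(PP/NP)  lex  "slowly"
[2,4] NP  <  k=3
[0,4] S/N  >  k=2
[4,5] N/S  lex  "in"
[5,6] PP/N  lex  "under"
[6,7] S\(PP/N)  lex  "a"
[5,7] S  <  k=6
[4,7] N  >  k=5
[0,7] S  >  k=4

[0,7] S   >
  [0,4] S/N   >
    [0,2] (S/N)/NP   >
      [0,1] "that" : ((S/N)/NP)/NP
      [1,2] "song" : NP
    [2,4] NP   <
      [2,3] "dog" : PP/NP
      [3,4] "slowly" : NP\(PP/NP)
  [4,7] N   >
    [4,5] "in" : N/S
    [5,7] S   <
      [5,6] "under" : PP/N
      [6,7] "a" : S\(PP/N)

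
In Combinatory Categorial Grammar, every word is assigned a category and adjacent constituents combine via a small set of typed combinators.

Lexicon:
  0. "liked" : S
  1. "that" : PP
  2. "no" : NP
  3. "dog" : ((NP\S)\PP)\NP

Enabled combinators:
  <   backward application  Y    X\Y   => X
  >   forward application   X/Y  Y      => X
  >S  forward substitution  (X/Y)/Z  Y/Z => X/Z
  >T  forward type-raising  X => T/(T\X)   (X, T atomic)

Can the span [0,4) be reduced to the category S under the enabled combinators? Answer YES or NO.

NO

S PP NP ((NP\S)\PP)\NP
CKY chart[0,4] = {N/(N\NP), NP, NP/(NP\NP), PP/(PP\NP), S/(S\NP)}; S ∉ chart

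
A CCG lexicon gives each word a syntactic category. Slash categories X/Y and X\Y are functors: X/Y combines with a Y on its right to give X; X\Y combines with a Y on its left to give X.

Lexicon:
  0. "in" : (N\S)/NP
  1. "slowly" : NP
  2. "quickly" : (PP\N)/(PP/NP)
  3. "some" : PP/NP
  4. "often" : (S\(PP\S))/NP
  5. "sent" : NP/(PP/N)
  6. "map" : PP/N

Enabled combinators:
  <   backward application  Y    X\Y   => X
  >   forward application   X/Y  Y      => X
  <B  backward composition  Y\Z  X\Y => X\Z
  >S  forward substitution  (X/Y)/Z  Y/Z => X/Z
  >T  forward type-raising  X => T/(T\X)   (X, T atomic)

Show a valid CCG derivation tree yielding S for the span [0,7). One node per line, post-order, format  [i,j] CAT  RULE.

[0,1] (N\S)/NP  lex  "in"
[1,2] NP  lex  "slowly"
[0,2] N\S  >  k=1
[2,3] (PP\N)/(PP/NP)  lex  "quickly"
[3,4] PP/NP  lex  "some"
[2,4] PP\N  >  k=3
[0,4] PP\S  <B  k=2
[4,5] (S\(PP\S))/NP  lex  "often"
[5,6] NP/(PP/N)  lex  "sent"
[6,7] PP/N  lex  "map"
[5,7] NP  >  k=6
[4,7] S\(PP\S)  >  k=5
[0,7] S  <  k=4

[0,7] S   <
  [0,4] PP\S   <B
    [0,2] N\S   >
      [0,1] "in" : (N\S)/NP
      [1,2] "slowly" : NP
    [2,4] PP\N   >
      [2,3] "quickly" : (PP\N)/(PP/NP)
      [3,4] "some" : PP/NP
  [4,7] S\(PP\S)   >
    [4,5] "often" : (S\(PP\S))/NP
    [5,7] NP   >
      [5,6] "sent" : NP/(PP/N)
      [6,7] "map" : PP/N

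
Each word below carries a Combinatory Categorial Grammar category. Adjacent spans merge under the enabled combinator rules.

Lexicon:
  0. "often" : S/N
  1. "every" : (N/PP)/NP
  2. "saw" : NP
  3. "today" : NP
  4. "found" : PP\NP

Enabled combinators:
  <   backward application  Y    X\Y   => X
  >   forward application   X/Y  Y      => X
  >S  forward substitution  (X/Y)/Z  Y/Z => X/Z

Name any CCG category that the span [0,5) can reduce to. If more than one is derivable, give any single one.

S

[0,5] S   >
  [0,1] "often" : S/N
  [1,5] N   >
    [1,3] N/PP   >
      [1,2] "every" : (N/PP)/NP
      [2,3] "saw" : NP
    [3,5] PP   <
      [3,4] "today" : NP
      [4,5] "found" : PP\NP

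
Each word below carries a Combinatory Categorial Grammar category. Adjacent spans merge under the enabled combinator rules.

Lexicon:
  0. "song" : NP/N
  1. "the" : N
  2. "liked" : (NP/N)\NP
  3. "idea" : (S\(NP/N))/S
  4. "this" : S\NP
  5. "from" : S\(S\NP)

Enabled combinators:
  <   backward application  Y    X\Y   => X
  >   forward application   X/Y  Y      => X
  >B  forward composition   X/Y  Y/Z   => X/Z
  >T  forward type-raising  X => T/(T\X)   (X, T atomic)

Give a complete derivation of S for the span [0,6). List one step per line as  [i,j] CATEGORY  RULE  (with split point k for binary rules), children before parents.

[0,1] NP/N  lex  "song"
[1,2] N  lex  "the"
[0,2] NP  >  k=1
[2,3] (NP/N)\NP  lex  "liked"
[0,3] NP/N  <  k=2
[3,4] (S\(NP/N))/S  lex  "idea"
[4,5] S\NP  lex  "this"
[5,6] S\(S\NP)  lex  "from"
[4,6] S  <  k=5
[3,6] S\(NP/N)  >  k=4
[0,6] S  <  k=3

[0,6] S   <
  [0,3] NP/N   <
    [0,2] NP   >
      [0,1] "song" : NP/N
      [1,2] "the" : N
    [2,3] "liked" : (NP/N)\NP
  [3,6] S\(NP/N)   >
    [3,4] "idea" : (S\(NP/N))/S
    [4,6] S   <
      [4,5] "this" : S\NP
      [5,6] "from" : S\(S\NP)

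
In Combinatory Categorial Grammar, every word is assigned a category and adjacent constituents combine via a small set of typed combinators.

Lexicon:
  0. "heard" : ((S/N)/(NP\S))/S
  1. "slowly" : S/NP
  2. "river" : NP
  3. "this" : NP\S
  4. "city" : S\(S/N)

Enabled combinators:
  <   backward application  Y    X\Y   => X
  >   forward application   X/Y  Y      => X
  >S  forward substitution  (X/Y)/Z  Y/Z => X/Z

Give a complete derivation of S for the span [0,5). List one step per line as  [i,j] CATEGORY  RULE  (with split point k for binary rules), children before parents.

[0,1] ((S/N)/(NP\S))/S  lex  "heard"
[1,2] S/NP  lex  "slowly"
[2,3] NP  lex  "river"
[1,3] S  >  k=2
[0,3] (S/N)/(NP\S)  >  k=1
[3,4] NP\S  lex  "this"
[0,4] S/N  >  k=3
[4,5] S\(S/N)  lex  "city"
[0,5] S  <  k=4

[0,5] S   <
  [0,4] S/N   >
    [0,3] (S/N)/(NP\S)   >
      [0,1] "heard" : ((S/N)/(NP\S))/S
      [1,3] S   >
        [1,2] "slowly" : S/NP
        [2,3] "river" : NP
    [3,4] "this" : NP\S
  [4,5] "city" : S\(S/N)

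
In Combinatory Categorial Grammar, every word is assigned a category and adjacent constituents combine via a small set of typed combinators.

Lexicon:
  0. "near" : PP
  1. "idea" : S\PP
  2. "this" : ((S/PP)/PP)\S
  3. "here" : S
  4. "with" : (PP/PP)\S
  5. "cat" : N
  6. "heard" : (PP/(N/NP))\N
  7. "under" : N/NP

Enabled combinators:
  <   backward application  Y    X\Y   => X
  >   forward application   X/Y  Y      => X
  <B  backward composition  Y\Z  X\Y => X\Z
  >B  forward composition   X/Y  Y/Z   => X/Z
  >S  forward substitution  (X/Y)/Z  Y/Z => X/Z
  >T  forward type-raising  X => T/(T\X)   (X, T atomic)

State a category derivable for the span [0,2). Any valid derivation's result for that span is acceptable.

S

[0,8] S   >
  [0,5] S/PP   >S
    [0,3] (S/PP)/PP   <
      [0,2] S   <
        [0,1] "near" : PP
        [1,2] "idea" : S\PP
      [2,3] "this" : ((S/PP)/PP)\S
    [3,5] PP/PP   <
      [3,4] "here" : S
      [4,5] "with" : (PP/PP)\S
  [5,8] PP   >
    [5,7] PP/(N/NP)   <
      [5,6] "cat" : N
      [6,7] "heard" : (PP/(N/NP))\N
    [7,8] "under" : N/NP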